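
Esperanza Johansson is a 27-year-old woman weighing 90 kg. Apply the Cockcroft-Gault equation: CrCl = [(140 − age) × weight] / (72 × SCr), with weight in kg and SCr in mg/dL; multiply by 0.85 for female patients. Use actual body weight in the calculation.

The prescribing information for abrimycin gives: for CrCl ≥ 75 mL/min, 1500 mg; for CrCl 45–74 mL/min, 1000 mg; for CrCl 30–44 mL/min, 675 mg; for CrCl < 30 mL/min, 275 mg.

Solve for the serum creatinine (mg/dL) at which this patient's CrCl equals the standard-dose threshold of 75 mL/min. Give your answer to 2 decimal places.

Standard dose requires CrCl ≥ 75 mL/min.
Set (140 − 27) × 90 × 0.85 / (72 × SCr) = 75
SCr = (140 − 27) × 90 × 0.85 / (72 × 75) = 1.601 mg/dL

1.60 mg/dL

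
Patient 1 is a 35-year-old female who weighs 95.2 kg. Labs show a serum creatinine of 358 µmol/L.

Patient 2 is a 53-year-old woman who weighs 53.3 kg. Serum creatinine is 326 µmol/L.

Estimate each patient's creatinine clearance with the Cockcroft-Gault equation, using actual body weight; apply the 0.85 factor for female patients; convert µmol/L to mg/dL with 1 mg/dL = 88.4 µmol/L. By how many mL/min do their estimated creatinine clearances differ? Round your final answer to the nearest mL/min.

Patient 1: SCr = 358 / 88.4 = 4.05 mg/dL
Patient 1: CrCl = (140 − 35) × 95.2 / (72 × 4.05) × 0.85 = 9996.0 / 291.60 × 0.85 ≈ 29.1 mL/min
Patient 2: SCr = 326 / 88.4 = 3.688 mg/dL
Patient 2: CrCl = (140 − 53) × 53.3 / (72 × 3.688) × 0.85 = 4637.1 / 265.54 × 0.85 ≈ 14.8 mL/min
|29.1 − 14.8| = 14.3 mL/min

14 mL/min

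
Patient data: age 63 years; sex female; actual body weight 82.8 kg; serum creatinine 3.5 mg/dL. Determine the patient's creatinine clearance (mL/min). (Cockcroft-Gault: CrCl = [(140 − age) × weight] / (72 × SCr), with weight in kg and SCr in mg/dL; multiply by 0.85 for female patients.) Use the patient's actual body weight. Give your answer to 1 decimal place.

CrCl = (140 − 63) × 82.8 / (72 × 3.5) × 0.85 = 6375.6 / 252.00 × 0.85 ≈ 21.5 mL/min

21.5 mL/min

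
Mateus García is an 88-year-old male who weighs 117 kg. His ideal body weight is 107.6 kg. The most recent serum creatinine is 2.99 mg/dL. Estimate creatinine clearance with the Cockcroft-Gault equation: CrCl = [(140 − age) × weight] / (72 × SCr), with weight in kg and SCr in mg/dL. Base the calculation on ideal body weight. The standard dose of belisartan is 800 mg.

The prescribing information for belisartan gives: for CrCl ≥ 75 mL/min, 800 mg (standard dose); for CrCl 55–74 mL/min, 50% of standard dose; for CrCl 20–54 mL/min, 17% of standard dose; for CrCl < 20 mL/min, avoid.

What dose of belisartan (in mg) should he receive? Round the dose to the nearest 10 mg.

140 mg

CrCl = (140 − 88) × 107.6 / (72 × 2.99) = 5595.2 / 215.28 ≈ 26.0 mL/min
CrCl ≈ 26 mL/min → bracket 20–54 mL/min.
17% of 800 mg = 136 mg → 140 mg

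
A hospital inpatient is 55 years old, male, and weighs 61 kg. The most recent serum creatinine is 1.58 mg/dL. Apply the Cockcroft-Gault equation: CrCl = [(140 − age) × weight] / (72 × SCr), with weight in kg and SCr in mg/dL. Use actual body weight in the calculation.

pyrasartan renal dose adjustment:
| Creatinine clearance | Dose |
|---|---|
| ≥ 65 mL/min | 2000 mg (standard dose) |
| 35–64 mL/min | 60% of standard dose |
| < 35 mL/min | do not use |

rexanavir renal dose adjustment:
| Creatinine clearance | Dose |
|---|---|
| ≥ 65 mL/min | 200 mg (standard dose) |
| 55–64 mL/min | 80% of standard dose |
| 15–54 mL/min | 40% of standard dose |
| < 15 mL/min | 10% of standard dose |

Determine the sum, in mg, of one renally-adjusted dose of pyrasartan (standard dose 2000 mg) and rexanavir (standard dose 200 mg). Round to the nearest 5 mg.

1280 mg

CrCl = (140 − 55) × 61 / (72 × 1.58) = 5185.0 / 113.76 ≈ 45.6 mL/min
CrCl ≈ 46 mL/min.
pyrasartan: 35–64 mL/min → 60% of 2000 mg = 1200 mg.
rexanavir: 15–54 mL/min → 40% of 200 mg = 80 mg.
Total = 1200 + 80 = 1280 mg.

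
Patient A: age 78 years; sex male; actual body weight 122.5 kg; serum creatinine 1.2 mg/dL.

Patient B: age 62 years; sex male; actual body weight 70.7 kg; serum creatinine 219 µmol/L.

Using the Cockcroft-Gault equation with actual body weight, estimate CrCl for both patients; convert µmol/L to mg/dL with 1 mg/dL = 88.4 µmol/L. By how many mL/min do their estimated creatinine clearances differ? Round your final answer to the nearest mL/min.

Patient A: CrCl = (140 − 78) × 122.5 / (72 × 1.2) = 7595.0 / 86.40 ≈ 87.9 mL/min
Patient B: SCr = 219 / 88.4 = 2.477 mg/dL
Patient B: CrCl = (140 − 62) × 70.7 / (72 × 2.477) = 5514.6 / 178.34 ≈ 30.9 mL/min
|87.9 − 30.9| = 57.0 mL/min

57 mL/min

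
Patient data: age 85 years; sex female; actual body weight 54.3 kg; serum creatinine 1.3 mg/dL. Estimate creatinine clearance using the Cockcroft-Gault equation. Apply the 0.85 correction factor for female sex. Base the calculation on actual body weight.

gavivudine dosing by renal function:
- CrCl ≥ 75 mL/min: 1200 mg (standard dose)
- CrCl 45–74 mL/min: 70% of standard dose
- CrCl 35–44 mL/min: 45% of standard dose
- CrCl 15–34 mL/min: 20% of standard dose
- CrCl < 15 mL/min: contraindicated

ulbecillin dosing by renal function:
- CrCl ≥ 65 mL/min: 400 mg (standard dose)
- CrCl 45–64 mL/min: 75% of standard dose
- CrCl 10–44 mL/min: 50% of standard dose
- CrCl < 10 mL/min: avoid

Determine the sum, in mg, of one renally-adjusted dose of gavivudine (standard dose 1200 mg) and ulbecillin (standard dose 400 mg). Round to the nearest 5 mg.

CrCl = (140 − 85) × 54.3 / (72 × 1.3) × 0.85 = 2986.5 / 93.60 × 0.85 ≈ 27.1 mL/min
CrCl ≈ 27 mL/min.
gavivudine: 15–34 mL/min → 20% of 1200 mg = 240 mg.
ulbecillin: 10–44 mL/min → 50% of 400 mg = 200 mg.
Total = 240 + 200 = 440 mg.

440 mg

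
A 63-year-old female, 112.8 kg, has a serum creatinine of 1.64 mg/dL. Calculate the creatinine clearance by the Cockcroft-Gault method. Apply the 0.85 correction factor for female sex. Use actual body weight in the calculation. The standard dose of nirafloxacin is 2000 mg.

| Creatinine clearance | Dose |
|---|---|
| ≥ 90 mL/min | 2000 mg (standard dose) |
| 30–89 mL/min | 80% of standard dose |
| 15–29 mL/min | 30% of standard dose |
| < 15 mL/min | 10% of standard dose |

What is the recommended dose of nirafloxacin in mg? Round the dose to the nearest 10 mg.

1600 mg

CrCl = (140 − 63) × 112.8 / (72 × 1.64) × 0.85 = 8685.6 / 118.08 × 0.85 ≈ 62.5 mL/min
CrCl ≈ 63 mL/min → bracket 30–89 mL/min.
80% of 2000 mg = 1600 mg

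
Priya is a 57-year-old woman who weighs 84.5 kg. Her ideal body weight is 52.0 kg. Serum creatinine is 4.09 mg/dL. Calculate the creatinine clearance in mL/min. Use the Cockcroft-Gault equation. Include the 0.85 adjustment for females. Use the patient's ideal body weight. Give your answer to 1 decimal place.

CrCl = (140 − 57) × 52 / (72 × 4.09) × 0.85 = 4316.0 / 294.48 × 0.85 ≈ 12.5 mL/min

12.5 mL/min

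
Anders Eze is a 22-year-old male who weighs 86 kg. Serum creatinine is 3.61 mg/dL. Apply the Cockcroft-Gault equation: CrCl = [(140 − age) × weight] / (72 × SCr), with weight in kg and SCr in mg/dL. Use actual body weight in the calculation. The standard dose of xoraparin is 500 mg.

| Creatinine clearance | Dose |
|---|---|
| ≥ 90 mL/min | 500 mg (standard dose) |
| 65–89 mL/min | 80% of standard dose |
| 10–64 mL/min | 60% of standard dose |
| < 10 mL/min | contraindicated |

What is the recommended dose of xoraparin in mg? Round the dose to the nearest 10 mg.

300 mg

CrCl = (140 − 22) × 86 / (72 × 3.61) = 10148.0 / 259.92 ≈ 39.0 mL/min
CrCl ≈ 39 mL/min → bracket 10–64 mL/min.
60% of 500 mg = 300 mg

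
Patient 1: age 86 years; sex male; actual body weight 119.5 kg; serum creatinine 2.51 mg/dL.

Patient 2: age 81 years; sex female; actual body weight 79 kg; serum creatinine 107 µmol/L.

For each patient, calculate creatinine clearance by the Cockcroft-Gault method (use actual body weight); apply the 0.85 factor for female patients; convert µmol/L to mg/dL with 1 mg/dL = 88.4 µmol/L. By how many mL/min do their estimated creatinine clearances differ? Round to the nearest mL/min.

Patient 1: CrCl = (140 − 86) × 119.5 / (72 × 2.51) = 6453.0 / 180.72 ≈ 35.7 mL/min
Patient 2: SCr = 107 / 88.4 = 1.21 mg/dL
Patient 2: CrCl = (140 − 81) × 79 / (72 × 1.21) × 0.85 = 4661.0 / 87.12 × 0.85 ≈ 45.5 mL/min
|35.7 − 45.5| = 9.8 mL/min

10 mL/min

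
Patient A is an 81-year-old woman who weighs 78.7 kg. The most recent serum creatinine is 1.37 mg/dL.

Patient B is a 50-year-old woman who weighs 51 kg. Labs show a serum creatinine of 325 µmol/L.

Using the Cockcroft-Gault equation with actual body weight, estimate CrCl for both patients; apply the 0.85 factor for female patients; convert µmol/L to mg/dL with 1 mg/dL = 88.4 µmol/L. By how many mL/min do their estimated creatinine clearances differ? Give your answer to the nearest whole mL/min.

25 mL/min

Patient A: CrCl = (140 − 81) × 78.7 / (72 × 1.37) × 0.85 = 4643.3 / 98.64 × 0.85 ≈ 40.0 mL/min
Patient B: SCr = 325 / 88.4 = 3.676 mg/dL
Patient B: CrCl = (140 − 50) × 51 / (72 × 3.676) × 0.85 = 4590.0 / 264.67 × 0.85 ≈ 14.7 mL/min
|40.0 − 14.7| = 25.3 mL/min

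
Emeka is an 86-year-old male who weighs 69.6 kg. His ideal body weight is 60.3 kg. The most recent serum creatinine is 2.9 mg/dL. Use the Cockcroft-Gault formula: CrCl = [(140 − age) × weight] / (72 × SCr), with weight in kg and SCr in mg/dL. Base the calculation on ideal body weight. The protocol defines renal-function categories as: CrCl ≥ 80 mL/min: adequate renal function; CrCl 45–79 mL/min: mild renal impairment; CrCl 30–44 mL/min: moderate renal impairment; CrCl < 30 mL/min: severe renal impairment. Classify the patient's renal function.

CrCl = (140 − 86) × 60.3 / (72 × 2.9) = 3256.2 / 208.80 ≈ 15.6 mL/min
16 mL/min falls in the 'severe renal impairment' range.

severe renal impairment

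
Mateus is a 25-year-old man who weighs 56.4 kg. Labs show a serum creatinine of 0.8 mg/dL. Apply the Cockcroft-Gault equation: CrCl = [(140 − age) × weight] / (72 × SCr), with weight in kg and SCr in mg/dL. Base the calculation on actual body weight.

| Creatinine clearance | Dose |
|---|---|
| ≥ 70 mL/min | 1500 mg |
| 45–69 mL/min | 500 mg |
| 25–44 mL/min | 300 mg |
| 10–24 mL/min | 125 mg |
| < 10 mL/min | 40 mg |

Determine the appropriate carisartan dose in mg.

1500 mg

CrCl = (140 − 25) × 56.4 / (72 × 0.8) = 6486.0 / 57.60 ≈ 112.6 mL/min
CrCl ≈ 113 mL/min → bracket ≥ 70 mL/min.
Dose for this bracket: 1500 mg.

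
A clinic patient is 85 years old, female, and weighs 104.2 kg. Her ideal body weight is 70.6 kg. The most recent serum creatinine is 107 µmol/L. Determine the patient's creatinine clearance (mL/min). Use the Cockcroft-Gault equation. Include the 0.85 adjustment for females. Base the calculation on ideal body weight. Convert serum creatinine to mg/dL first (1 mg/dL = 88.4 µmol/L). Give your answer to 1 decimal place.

37.9 mL/min

SCr = 107 / 88.4 = 1.21 mg/dL
CrCl = (140 − 85) × 70.6 / (72 × 1.21) × 0.85 = 3883.0 / 87.12 × 0.85 ≈ 37.9 mL/min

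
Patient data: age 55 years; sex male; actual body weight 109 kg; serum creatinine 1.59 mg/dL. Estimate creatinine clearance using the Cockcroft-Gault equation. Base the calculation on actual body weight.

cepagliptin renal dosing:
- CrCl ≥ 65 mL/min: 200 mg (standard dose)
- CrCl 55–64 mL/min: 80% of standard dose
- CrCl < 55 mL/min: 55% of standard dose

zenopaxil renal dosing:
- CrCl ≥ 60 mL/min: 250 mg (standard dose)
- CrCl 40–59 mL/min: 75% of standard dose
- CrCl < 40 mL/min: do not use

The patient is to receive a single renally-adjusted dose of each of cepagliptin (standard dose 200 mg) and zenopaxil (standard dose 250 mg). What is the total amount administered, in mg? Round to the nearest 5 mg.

450 mg

CrCl = (140 − 55) × 109 / (72 × 1.59) = 9265.0 / 114.48 ≈ 80.9 mL/min
CrCl ≈ 81 mL/min.
cepagliptin: ≥ 65 mL/min → 100% of 200 mg = 200 mg.
zenopaxil: ≥ 60 mL/min → 100% of 250 mg = 250 mg.
Total = 200 + 250 = 450 mg.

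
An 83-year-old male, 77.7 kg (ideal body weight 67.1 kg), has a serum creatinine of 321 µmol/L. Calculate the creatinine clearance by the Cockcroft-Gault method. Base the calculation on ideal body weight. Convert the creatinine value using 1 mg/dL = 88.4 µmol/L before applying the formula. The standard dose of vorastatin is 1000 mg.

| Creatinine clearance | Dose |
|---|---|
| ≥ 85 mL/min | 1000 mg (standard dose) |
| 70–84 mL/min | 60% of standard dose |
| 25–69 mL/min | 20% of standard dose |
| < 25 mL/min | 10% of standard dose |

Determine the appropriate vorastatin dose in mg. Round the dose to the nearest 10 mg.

SCr = 321 / 88.4 = 3.631 mg/dL
CrCl = (140 − 83) × 67.1 / (72 × 3.631) = 3824.7 / 261.43 ≈ 14.6 mL/min
CrCl ≈ 15 mL/min → bracket < 25 mL/min.
10% of 1000 mg = 100 mg

100 mg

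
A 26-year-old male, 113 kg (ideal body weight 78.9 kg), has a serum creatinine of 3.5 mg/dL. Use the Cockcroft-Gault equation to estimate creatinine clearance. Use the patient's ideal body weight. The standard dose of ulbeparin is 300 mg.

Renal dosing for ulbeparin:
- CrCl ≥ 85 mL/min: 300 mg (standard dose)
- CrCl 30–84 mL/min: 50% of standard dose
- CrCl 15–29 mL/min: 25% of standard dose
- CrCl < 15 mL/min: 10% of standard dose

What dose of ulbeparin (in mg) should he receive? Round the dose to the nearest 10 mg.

150 mg

CrCl = (140 − 26) × 78.9 / (72 × 3.5) = 8994.6 / 252.00 ≈ 35.7 mL/min
CrCl ≈ 36 mL/min → bracket 30–84 mL/min.
50% of 300 mg = 150 mg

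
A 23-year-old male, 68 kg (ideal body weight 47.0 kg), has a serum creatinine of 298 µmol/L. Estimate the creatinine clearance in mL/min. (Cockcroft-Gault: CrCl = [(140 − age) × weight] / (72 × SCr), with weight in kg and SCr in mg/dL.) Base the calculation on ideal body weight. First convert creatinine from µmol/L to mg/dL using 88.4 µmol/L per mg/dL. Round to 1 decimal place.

SCr = 298 / 88.4 = 3.371 mg/dL
CrCl = (140 − 23) × 47 / (72 × 3.371) = 5499.0 / 242.71 ≈ 22.7 mL/min

22.7 mL/min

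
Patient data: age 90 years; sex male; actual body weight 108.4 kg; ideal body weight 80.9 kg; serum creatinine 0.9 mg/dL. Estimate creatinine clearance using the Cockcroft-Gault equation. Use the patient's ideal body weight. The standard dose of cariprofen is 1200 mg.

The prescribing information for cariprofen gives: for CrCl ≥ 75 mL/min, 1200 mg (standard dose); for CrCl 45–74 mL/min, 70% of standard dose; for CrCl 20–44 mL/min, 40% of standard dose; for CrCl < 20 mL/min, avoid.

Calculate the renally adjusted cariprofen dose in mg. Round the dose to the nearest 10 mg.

CrCl = (140 − 90) × 80.9 / (72 × 0.9) = 4045.0 / 64.80 ≈ 62.4 mL/min
CrCl ≈ 62 mL/min → bracket 45–74 mL/min.
70% of 1200 mg = 840 mg

840 mg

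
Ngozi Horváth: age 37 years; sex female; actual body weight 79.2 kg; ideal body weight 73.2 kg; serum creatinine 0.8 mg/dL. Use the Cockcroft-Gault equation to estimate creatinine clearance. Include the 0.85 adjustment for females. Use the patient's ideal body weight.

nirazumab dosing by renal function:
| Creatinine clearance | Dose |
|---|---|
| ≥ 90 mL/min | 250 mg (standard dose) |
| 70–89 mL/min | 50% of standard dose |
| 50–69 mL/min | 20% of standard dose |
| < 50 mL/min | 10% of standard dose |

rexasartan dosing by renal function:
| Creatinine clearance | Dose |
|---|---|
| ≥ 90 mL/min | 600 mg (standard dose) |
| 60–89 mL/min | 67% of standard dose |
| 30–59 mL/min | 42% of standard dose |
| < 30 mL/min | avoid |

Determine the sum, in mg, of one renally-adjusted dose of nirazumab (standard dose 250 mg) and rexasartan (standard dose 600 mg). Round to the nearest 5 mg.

CrCl = (140 − 37) × 73.2 / (72 × 0.8) × 0.85 = 7539.6 / 57.60 × 0.85 ≈ 111.3 mL/min
CrCl ≈ 111 mL/min.
nirazumab: ≥ 90 mL/min → 100% of 250 mg = 250 mg.
rexasartan: ≥ 90 mL/min → 100% of 600 mg = 600 mg.
Total = 250 + 600 = 850 mg.

850 mg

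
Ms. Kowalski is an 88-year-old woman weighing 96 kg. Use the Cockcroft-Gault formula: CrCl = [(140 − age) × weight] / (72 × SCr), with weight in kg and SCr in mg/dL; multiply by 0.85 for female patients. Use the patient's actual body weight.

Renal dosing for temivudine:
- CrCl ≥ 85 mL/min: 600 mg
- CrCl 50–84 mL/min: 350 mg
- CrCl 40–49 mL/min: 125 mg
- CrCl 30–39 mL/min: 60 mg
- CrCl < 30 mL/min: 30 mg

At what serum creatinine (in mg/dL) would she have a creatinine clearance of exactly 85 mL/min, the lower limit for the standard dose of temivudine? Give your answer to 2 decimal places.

0.69 mg/dL

Standard dose requires CrCl ≥ 85 mL/min.
Set (140 − 88) × 96 × 0.85 / (72 × SCr) = 85
SCr = (140 − 88) × 96 × 0.85 / (72 × 85) = 0.693 mg/dL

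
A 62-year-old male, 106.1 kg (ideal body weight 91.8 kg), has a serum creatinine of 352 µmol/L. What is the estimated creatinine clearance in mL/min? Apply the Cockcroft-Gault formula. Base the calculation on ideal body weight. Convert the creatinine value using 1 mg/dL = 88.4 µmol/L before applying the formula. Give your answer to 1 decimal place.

25.0 mL/min

SCr = 352 / 88.4 = 3.982 mg/dL
CrCl = (140 − 62) × 91.8 / (72 × 3.982) = 7160.4 / 286.70 ≈ 25.0 mL/min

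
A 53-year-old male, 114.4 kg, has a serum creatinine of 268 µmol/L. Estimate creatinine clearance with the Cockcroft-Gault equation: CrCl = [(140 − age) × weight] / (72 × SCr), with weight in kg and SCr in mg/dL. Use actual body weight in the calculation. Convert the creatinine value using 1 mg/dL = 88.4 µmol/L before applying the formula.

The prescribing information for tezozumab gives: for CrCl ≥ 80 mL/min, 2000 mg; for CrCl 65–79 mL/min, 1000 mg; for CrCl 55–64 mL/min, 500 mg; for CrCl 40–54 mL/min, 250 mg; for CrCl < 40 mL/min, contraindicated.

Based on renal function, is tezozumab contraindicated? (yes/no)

SCr = 268 / 88.4 = 3.032 mg/dL
CrCl = (140 − 53) × 114.4 / (72 × 3.032) = 9952.8 / 218.30 ≈ 45.6 mL/min
CrCl ≈ 46 mL/min, which is ≥ 40 mL/min.

no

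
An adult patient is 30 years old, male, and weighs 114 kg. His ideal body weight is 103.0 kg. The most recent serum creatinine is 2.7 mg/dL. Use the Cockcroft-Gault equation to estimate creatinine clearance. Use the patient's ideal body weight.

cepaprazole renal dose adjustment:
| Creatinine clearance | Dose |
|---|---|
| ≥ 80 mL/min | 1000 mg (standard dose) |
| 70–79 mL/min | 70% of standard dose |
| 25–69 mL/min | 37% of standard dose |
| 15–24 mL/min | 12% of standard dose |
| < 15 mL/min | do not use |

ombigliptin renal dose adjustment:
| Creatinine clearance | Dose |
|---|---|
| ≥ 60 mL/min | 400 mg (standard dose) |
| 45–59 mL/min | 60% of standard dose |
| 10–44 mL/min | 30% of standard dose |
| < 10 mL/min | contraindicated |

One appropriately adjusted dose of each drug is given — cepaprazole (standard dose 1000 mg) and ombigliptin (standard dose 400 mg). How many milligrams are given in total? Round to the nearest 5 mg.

610 mg

CrCl = (140 − 30) × 103 / (72 × 2.7) = 11330.0 / 194.40 ≈ 58.3 mL/min
CrCl ≈ 58 mL/min.
cepaprazole: 25–69 mL/min → 37% of 1000 mg = 370 mg.
ombigliptin: 45–59 mL/min → 60% of 400 mg = 240 mg.
Total = 370 + 240 = 610 mg.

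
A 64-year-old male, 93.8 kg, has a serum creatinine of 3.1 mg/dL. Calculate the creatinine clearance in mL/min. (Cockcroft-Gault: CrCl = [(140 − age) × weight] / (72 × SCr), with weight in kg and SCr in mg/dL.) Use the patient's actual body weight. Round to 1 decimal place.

31.9 mL/min

CrCl = (140 − 64) × 93.8 / (72 × 3.1) = 7128.8 / 223.20 ≈ 31.9 mL/min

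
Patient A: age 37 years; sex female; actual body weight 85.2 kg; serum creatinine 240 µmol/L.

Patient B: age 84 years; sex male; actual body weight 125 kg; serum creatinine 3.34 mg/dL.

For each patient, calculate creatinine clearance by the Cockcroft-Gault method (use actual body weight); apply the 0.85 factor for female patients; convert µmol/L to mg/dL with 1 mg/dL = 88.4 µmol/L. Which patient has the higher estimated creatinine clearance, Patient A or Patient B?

Patient A: SCr = 240 / 88.4 = 2.715 mg/dL
Patient A: CrCl = (140 − 37) × 85.2 / (72 × 2.715) × 0.85 = 8775.6 / 195.48 × 0.85 ≈ 38.2 mL/min
Patient B: CrCl = (140 − 84) × 125 / (72 × 3.34) = 7000.0 / 240.48 ≈ 29.1 mL/min
38.2 vs 29.1 mL/min → Patient A is higher.

Patient A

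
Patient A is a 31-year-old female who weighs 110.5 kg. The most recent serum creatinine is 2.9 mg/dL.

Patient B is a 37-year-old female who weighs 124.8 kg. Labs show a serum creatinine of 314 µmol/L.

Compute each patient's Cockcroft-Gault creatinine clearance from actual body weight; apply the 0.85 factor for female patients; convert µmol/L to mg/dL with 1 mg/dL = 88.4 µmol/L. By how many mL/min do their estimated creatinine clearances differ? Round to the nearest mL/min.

Patient A: CrCl = (140 − 31) × 110.5 / (72 × 2.9) × 0.85 = 12044.5 / 208.80 × 0.85 ≈ 49.0 mL/min
Patient B: SCr = 314 / 88.4 = 3.552 mg/dL
Patient B: CrCl = (140 − 37) × 124.8 / (72 × 3.552) × 0.85 = 12854.4 / 255.74 × 0.85 ≈ 42.7 mL/min
|49.0 − 42.7| = 6.3 mL/min

6 mL/min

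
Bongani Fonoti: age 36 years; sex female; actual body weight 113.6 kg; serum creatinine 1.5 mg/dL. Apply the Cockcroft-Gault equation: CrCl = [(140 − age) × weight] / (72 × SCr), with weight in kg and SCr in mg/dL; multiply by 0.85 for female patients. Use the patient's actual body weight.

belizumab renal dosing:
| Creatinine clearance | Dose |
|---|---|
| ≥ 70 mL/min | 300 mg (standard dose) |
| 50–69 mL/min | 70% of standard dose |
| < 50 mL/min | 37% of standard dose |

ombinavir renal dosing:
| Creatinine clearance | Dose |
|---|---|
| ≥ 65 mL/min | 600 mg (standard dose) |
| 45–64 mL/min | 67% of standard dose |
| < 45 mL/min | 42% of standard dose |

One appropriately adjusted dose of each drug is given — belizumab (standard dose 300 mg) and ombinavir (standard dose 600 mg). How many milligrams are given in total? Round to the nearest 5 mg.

CrCl = (140 − 36) × 113.6 / (72 × 1.5) × 0.85 = 11814.4 / 108.00 × 0.85 ≈ 93.0 mL/min
CrCl ≈ 93 mL/min.
belizumab: ≥ 70 mL/min → 100% of 300 mg = 300 mg.
ombinavir: ≥ 65 mL/min → 100% of 600 mg = 600 mg.
Total = 300 + 600 = 900 mg.

900 mg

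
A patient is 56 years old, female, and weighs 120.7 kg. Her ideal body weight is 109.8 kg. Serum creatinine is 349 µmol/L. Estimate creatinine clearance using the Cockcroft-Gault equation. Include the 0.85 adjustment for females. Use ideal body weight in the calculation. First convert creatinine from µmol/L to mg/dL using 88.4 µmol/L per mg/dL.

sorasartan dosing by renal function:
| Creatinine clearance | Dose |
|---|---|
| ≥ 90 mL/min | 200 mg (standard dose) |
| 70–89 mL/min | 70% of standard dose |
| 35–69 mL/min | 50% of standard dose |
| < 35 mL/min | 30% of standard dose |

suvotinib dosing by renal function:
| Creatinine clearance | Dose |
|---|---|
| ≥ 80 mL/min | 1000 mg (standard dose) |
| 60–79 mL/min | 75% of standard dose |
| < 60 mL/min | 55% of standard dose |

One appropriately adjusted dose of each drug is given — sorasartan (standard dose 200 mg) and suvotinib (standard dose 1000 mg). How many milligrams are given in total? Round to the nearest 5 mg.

610 mg

SCr = 349 / 88.4 = 3.948 mg/dL
CrCl = (140 − 56) × 109.8 / (72 × 3.948) × 0.85 = 9223.2 / 284.26 × 0.85 ≈ 27.6 mL/min
CrCl ≈ 28 mL/min.
sorasartan: < 35 mL/min → 30% of 200 mg = 60 mg.
suvotinib: < 60 mL/min → 55% of 1000 mg = 550 mg.
Total = 60 + 550 = 610 mg.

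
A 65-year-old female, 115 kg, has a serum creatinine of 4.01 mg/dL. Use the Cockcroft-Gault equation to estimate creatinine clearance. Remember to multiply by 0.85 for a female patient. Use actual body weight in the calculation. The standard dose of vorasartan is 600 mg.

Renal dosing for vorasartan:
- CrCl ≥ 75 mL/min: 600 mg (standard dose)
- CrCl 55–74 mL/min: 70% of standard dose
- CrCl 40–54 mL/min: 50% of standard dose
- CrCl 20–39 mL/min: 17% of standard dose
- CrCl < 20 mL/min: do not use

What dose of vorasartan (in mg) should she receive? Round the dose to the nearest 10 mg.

100 mg

CrCl = (140 − 65) × 115 / (72 × 4.01) × 0.85 = 8625.0 / 288.72 × 0.85 ≈ 25.4 mL/min
CrCl ≈ 25 mL/min → bracket 20–39 mL/min.
17% of 600 mg = 102 mg → 100 mg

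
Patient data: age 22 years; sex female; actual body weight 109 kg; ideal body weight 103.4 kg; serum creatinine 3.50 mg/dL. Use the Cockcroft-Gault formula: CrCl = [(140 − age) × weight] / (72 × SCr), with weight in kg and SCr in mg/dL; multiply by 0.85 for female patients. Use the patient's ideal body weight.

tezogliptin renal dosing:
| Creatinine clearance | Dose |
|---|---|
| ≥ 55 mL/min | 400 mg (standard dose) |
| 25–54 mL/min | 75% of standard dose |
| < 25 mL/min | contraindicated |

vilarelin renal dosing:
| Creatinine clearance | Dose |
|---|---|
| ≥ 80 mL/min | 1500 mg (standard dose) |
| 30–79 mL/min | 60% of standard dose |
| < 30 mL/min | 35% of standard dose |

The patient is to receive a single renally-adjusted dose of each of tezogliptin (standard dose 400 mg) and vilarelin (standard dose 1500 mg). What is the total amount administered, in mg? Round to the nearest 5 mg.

1200 mg

CrCl = (140 − 22) × 103.4 / (72 × 3.5) × 0.85 = 12201.2 / 252.00 × 0.85 ≈ 41.2 mL/min
CrCl ≈ 41 mL/min.
tezogliptin: 25–54 mL/min → 75% of 400 mg = 300 mg.
vilarelin: 30–79 mL/min → 60% of 1500 mg = 900 mg.
Total = 300 + 900 = 1200 mg.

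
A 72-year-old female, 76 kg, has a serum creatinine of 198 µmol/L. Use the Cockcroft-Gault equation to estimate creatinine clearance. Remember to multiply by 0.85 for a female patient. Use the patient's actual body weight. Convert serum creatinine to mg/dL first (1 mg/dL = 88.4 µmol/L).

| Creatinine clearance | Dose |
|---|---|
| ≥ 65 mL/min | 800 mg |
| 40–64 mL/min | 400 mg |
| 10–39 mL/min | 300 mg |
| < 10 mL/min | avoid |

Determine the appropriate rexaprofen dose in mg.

300 mg

SCr = 198 / 88.4 = 2.24 mg/dL
CrCl = (140 − 72) × 76 / (72 × 2.24) × 0.85 = 5168.0 / 161.28 × 0.85 ≈ 27.2 mL/min
CrCl ≈ 27 mL/min → bracket 10–39 mL/min.
Dose for this bracket: 300 mg.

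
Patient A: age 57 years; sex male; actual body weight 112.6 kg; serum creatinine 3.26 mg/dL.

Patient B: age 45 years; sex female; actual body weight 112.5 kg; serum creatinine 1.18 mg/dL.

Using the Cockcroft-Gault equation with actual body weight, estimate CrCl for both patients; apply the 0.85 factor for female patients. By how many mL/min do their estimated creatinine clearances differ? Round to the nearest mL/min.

Patient A: CrCl = (140 − 57) × 112.6 / (72 × 3.26) = 9345.8 / 234.72 ≈ 39.8 mL/min
Patient B: CrCl = (140 − 45) × 112.5 / (72 × 1.18) × 0.85 = 10687.5 / 84.96 × 0.85 ≈ 106.9 mL/min
|39.8 − 106.9| = 67.1 mL/min

67 mL/min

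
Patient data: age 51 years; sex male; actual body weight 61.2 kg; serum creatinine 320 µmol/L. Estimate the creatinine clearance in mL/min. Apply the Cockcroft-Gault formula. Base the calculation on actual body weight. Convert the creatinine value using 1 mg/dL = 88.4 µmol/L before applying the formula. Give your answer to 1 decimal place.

SCr = 320 / 88.4 = 3.62 mg/dL
CrCl = (140 − 51) × 61.2 / (72 × 3.62) = 5446.8 / 260.64 ≈ 20.9 mL/min

20.9 mL/min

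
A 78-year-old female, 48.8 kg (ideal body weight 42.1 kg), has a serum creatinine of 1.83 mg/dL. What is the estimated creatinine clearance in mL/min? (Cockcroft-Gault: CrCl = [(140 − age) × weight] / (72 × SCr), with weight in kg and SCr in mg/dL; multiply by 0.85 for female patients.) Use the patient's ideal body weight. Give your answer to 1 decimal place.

16.8 mL/min

CrCl = (140 − 78) × 42.1 / (72 × 1.83) × 0.85 = 2610.2 / 131.76 × 0.85 ≈ 16.8 mL/min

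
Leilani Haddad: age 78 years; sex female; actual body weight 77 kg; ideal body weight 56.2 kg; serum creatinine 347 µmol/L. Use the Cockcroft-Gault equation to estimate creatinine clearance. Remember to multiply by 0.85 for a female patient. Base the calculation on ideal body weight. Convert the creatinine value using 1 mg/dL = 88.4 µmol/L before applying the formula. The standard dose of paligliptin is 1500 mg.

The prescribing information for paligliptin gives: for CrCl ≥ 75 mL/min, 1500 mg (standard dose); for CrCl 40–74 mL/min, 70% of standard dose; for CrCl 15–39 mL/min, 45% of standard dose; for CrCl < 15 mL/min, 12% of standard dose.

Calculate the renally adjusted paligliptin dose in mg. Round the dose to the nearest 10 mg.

SCr = 347 / 88.4 = 3.925 mg/dL
CrCl = (140 − 78) × 56.2 / (72 × 3.925) × 0.85 = 3484.4 / 282.60 × 0.85 ≈ 10.5 mL/min
CrCl ≈ 10 mL/min → bracket < 15 mL/min.
12% of 1500 mg = 180 mg

180 mg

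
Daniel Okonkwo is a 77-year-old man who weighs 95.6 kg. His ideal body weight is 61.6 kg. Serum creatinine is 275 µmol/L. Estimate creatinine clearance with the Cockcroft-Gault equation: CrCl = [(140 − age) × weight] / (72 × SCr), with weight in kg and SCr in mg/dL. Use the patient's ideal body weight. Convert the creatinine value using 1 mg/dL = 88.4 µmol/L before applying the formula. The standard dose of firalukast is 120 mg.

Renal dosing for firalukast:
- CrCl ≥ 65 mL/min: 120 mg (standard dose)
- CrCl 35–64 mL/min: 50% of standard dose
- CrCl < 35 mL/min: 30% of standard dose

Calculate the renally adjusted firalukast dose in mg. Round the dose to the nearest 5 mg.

35 mg

SCr = 275 / 88.4 = 3.111 mg/dL
CrCl = (140 − 77) × 61.6 / (72 × 3.111) = 3880.8 / 223.99 ≈ 17.3 mL/min
CrCl ≈ 17 mL/min → bracket < 35 mL/min.
30% of 120 mg = 36 mg → 35 mg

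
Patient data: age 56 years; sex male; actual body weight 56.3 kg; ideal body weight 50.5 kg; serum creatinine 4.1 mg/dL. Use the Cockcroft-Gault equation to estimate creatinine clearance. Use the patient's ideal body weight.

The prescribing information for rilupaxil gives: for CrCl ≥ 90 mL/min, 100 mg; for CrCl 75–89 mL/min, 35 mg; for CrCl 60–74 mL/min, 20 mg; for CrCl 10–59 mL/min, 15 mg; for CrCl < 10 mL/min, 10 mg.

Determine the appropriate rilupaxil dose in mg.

15 mg

CrCl = (140 − 56) × 50.5 / (72 × 4.1) = 4242.0 / 295.20 ≈ 14.4 mL/min
CrCl ≈ 14 mL/min → bracket 10–59 mL/min.
Dose for this bracket: 15 mg.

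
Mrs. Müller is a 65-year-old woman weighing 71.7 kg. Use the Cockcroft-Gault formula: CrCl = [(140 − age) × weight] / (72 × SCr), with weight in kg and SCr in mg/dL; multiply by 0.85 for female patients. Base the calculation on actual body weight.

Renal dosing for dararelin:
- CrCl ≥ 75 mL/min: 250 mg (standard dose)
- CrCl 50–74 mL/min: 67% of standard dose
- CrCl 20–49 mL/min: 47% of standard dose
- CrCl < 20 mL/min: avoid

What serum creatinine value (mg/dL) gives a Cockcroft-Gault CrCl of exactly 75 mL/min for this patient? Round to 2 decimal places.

0.85 mg/dL

Standard dose requires CrCl ≥ 75 mL/min.
Set (140 − 65) × 71.7 × 0.85 / (72 × SCr) = 75
SCr = (140 − 65) × 71.7 × 0.85 / (72 × 75) = 0.846 mg/dL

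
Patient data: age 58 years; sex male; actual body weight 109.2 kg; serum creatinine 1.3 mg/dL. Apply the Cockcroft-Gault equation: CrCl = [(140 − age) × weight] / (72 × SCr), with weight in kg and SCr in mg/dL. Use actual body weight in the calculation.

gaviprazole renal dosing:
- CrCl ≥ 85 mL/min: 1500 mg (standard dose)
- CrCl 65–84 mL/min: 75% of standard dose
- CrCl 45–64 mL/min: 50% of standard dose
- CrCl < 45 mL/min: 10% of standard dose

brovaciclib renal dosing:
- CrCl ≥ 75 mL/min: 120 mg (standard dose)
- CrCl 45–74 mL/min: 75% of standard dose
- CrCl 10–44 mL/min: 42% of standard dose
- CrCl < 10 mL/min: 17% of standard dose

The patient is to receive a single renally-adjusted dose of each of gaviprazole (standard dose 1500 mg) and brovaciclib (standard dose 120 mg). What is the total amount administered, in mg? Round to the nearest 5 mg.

CrCl = (140 − 58) × 109.2 / (72 × 1.3) = 8954.4 / 93.60 ≈ 95.7 mL/min
CrCl ≈ 96 mL/min.
gaviprazole: ≥ 85 mL/min → 100% of 1500 mg = 1500 mg.
brovaciclib: ≥ 75 mL/min → 100% of 120 mg = 120 mg.
Total = 1500 + 120 = 1620 mg.

1620 mg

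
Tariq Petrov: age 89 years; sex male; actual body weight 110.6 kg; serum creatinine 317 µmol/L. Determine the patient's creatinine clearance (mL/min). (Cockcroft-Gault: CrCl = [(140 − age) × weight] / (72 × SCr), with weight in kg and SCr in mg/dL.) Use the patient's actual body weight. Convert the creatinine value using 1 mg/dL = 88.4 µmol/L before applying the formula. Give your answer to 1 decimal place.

21.8 mL/min

SCr = 317 / 88.4 = 3.586 mg/dL
CrCl = (140 − 89) × 110.6 / (72 × 3.586) = 5640.6 / 258.19 ≈ 21.8 mL/min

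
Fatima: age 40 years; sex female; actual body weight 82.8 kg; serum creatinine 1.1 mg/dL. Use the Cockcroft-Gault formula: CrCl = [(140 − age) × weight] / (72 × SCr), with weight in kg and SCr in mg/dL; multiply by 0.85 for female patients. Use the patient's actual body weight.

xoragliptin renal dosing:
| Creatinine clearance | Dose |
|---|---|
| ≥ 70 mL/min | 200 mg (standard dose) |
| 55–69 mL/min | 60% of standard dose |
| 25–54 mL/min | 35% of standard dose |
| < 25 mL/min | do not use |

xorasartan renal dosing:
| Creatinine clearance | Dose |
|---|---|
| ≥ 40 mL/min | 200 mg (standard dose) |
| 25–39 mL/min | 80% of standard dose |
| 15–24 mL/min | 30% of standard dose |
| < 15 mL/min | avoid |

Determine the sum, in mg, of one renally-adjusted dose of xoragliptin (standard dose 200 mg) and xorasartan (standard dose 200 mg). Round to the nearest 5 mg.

CrCl = (140 − 40) × 82.8 / (72 × 1.1) × 0.85 = 8280.0 / 79.20 × 0.85 ≈ 88.9 mL/min
CrCl ≈ 89 mL/min.
xoragliptin: ≥ 70 mL/min → 100% of 200 mg = 200 mg.
xorasartan: ≥ 40 mL/min → 100% of 200 mg = 200 mg.
Total = 200 + 200 = 400 mg.

400 mg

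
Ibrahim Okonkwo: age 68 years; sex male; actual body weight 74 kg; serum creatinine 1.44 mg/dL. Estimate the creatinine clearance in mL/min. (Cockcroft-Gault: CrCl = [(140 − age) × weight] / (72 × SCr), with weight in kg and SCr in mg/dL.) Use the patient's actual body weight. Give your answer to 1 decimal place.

51.4 mL/min

CrCl = (140 − 68) × 74 / (72 × 1.44) = 5328.0 / 103.68 ≈ 51.4 mL/min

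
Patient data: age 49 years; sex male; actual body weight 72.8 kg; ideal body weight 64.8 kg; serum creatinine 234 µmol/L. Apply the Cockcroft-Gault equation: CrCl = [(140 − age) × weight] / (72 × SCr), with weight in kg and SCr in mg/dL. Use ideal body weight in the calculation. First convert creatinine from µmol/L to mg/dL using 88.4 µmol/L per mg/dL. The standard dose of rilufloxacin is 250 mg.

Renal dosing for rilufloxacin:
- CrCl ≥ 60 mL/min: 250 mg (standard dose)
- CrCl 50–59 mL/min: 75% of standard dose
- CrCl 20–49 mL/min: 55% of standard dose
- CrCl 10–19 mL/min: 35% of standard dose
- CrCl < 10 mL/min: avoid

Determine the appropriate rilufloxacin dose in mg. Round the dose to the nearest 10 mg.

140 mg

SCr = 234 / 88.4 = 2.647 mg/dL
CrCl = (140 − 49) × 64.8 / (72 × 2.647) = 5896.8 / 190.58 ≈ 30.9 mL/min
CrCl ≈ 31 mL/min → bracket 20–49 mL/min.
55% of 250 mg = 137.5 mg → 140 mg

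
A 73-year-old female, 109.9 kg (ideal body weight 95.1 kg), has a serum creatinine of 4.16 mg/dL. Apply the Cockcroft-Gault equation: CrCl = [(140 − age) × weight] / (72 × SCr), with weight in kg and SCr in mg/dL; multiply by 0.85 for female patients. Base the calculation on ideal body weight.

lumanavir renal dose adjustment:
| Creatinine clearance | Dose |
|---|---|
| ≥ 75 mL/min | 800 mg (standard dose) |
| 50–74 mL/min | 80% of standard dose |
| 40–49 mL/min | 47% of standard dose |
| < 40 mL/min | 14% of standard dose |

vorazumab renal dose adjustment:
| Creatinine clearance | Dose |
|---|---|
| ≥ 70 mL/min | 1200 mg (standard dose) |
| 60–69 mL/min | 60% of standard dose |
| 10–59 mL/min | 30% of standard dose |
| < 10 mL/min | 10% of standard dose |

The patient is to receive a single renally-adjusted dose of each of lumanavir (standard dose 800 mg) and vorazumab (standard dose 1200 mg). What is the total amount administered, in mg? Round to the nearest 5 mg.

470 mg

CrCl = (140 − 73) × 95.1 / (72 × 4.16) × 0.85 = 6371.7 / 299.52 × 0.85 ≈ 18.1 mL/min
CrCl ≈ 18 mL/min.
lumanavir: < 40 mL/min → 14% of 800 mg = 112 mg.
vorazumab: 10–59 mL/min → 30% of 1200 mg = 360 mg.
Total = 112 + 360 = 472 mg.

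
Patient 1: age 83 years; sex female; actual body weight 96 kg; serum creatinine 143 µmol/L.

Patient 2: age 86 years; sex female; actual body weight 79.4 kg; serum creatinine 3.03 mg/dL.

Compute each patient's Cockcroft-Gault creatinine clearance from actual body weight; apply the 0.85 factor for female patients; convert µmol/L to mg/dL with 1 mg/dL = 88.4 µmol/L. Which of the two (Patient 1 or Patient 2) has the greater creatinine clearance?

Patient 1: SCr = 143 / 88.4 = 1.618 mg/dL
Patient 1: CrCl = (140 − 83) × 96 / (72 × 1.618) × 0.85 = 5472.0 / 116.50 × 0.85 ≈ 39.9 mL/min
Patient 2: CrCl = (140 − 86) × 79.4 / (72 × 3.03) × 0.85 = 4287.6 / 218.16 × 0.85 ≈ 16.7 mL/min
39.9 vs 16.7 mL/min → Patient 1 is higher.

Patient 1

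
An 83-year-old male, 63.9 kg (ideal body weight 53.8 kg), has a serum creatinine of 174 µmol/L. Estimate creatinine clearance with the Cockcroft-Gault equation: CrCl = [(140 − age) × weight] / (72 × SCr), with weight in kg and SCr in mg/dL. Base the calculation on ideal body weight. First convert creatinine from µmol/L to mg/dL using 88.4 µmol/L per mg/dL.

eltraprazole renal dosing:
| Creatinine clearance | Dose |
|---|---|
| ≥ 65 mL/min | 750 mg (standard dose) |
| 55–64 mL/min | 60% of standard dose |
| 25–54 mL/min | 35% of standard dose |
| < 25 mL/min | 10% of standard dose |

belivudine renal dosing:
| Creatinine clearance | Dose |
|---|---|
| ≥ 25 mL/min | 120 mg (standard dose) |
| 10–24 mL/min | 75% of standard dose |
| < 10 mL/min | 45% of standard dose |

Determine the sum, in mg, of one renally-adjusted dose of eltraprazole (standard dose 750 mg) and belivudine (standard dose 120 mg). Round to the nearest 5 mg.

165 mg

SCr = 174 / 88.4 = 1.968 mg/dL
CrCl = (140 − 83) × 53.8 / (72 × 1.968) = 3066.6 / 141.70 ≈ 21.6 mL/min
CrCl ≈ 22 mL/min.
eltraprazole: < 25 mL/min → 10% of 750 mg = 75 mg.
belivudine: 10–24 mL/min → 75% of 120 mg = 90 mg.
Total = 75 + 90 = 165 mg.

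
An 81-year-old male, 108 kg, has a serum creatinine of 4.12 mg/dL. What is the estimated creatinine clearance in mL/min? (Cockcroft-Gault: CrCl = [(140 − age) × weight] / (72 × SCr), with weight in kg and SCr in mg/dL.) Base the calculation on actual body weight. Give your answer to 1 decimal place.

CrCl = (140 − 81) × 108 / (72 × 4.12) = 6372.0 / 296.64 ≈ 21.5 mL/min

21.5 mL/min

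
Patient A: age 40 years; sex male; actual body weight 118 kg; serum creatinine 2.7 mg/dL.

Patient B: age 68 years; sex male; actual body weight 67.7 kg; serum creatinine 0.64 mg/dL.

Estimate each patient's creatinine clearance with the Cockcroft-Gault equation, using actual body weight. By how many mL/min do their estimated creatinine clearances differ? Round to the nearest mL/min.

45 mL/min

Patient A: CrCl = (140 − 40) × 118 / (72 × 2.7) = 11800.0 / 194.40 ≈ 60.7 mL/min
Patient B: CrCl = (140 − 68) × 67.7 / (72 × 0.64) = 4874.4 / 46.08 ≈ 105.8 mL/min
|60.7 − 105.8| = 45.1 mL/min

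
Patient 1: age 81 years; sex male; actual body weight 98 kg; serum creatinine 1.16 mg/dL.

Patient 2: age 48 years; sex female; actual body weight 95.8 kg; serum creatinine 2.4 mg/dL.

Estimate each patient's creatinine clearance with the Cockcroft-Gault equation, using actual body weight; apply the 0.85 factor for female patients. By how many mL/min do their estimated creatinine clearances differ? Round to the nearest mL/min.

26 mL/min

Patient 1: CrCl = (140 − 81) × 98 / (72 × 1.16) = 5782.0 / 83.52 ≈ 69.2 mL/min
Patient 2: CrCl = (140 − 48) × 95.8 / (72 × 2.4) × 0.85 = 8813.6 / 172.80 × 0.85 ≈ 43.4 mL/min
|69.2 − 43.4| = 25.8 mL/min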